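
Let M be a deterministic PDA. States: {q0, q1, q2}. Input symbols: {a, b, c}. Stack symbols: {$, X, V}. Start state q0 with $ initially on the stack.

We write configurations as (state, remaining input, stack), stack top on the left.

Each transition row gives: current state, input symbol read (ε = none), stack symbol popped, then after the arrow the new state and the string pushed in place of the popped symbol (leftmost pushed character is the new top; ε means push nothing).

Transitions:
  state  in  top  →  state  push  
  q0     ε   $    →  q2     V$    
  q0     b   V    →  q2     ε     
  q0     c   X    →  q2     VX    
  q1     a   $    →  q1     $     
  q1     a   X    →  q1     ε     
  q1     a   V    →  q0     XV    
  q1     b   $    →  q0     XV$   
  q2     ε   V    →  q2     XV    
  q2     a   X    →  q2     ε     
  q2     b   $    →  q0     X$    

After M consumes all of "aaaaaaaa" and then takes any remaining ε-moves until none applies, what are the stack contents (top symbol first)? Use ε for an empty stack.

XV$

(q0, aaaaaaaa, $)
  ε-move, top $: go to q2, push V$ → (q2, aaaaaaaa, V$)
  ε-move, top V: go to q2, push XV → (q2, aaaaaaaa, XV$)
  read a, top X: go to q2, push ε → (q2, aaaaaaa, V$)
  ε-move, top V: go to q2, push XV → (q2, aaaaaaa, XV$)
  read a, top X: go to q2, push ε → (q2, aaaaaa, V$)
  ε-move, top V: go to q2, push XV → (q2, aaaaaa, XV$)
  read a, top X: go to q2, push ε → (q2, aaaaa, V$)
  ε-move, top V: go to q2, push XV → (q2, aaaaa, XV$)
  read a, top X: go to q2, push ε → (q2, aaaa, V$)
  ε-move, top V: go to q2, push XV → (q2, aaaa, XV$)
  read a, top X: go to q2, push ε → (q2, aaa, V$)
  ε-move, top V: go to q2, push XV → (q2, aaa, XV$)
  read a, top X: go to q2, push ε → (q2, aa, V$)
  ε-move, top V: go to q2, push XV → (q2, aa, XV$)
  read a, top X: go to q2, push ε → (q2, a, V$)
  ε-move, top V: go to q2, push XV → (q2, a, XV$)
  read a, top X: go to q2, push ε → (q2, ε, V$)
  ε-move, top V: go to q2, push XV → (q2, ε, XV$)
All input consumed in state q2 with stack XV$.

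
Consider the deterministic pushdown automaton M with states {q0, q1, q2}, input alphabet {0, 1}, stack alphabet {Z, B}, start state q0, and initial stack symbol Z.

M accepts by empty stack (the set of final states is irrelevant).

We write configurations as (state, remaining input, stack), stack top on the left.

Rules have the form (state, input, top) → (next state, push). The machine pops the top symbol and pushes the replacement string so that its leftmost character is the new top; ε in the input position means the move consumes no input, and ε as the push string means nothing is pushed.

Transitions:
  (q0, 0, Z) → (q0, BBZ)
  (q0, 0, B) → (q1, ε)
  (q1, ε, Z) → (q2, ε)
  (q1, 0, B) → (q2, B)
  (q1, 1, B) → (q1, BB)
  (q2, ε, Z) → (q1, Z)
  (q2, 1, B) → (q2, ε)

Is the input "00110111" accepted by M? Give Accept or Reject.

Accept

(q0, 00110111, Z)
  read 0, top Z: go to q0, push BBZ → (q0, 0110111, BBZ)
  read 0, top B: go to q1, push ε → (q1, 110111, BZ)
  read 1, top B: go to q1, push BB → (q1, 10111, BBZ)
  read 1, top B: go to q1, push BB → (q1, 0111, BBBZ)
  read 0, top B: go to q2, push B → (q2, 111, BBBZ)
  read 1, top B: go to q2, push ε → (q2, 11, BBZ)
  read 1, top B: go to q2, push ε → (q2, 1, BZ)
  read 1, top B: go to q2, push ε → (q2, ε, Z)
  ε-move, top Z: go to q1, push Z → (q1, ε, Z)
  ε-move, top Z: go to q2, push ε → (q2, ε, ε)
All input consumed and the stack is empty.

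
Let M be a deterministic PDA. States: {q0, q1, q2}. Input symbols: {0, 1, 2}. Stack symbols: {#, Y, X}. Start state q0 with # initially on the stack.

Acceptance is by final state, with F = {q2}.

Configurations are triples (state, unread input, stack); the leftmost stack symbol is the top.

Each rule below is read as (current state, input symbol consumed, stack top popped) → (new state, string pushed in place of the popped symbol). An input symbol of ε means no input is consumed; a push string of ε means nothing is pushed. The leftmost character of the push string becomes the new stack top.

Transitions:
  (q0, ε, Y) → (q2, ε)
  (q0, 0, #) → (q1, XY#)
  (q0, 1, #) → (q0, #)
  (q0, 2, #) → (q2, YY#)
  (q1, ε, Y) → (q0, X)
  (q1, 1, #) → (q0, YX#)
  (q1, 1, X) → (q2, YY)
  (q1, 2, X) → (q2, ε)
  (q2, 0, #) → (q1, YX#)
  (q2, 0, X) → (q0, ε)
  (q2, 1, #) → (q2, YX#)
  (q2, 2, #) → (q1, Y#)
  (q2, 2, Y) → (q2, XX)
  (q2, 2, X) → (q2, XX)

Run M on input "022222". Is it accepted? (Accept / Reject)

Accept

(q0, 022222, #)
  read 0, top #: go to q1, push XY# → (q1, 22222, XY#)
  read 2, top X: go to q2, push ε → (q2, 2222, Y#)
  read 2, top Y: go to q2, push XX → (q2, 222, XX#)
  read 2, top X: go to q2, push XX → (q2, 22, XXX#)
  read 2, top X: go to q2, push XX → (q2, 2, XXXX#)
  read 2, top X: go to q2, push XX → (q2, ε, XXXXX#)
All input consumed; state q2 ∈ F.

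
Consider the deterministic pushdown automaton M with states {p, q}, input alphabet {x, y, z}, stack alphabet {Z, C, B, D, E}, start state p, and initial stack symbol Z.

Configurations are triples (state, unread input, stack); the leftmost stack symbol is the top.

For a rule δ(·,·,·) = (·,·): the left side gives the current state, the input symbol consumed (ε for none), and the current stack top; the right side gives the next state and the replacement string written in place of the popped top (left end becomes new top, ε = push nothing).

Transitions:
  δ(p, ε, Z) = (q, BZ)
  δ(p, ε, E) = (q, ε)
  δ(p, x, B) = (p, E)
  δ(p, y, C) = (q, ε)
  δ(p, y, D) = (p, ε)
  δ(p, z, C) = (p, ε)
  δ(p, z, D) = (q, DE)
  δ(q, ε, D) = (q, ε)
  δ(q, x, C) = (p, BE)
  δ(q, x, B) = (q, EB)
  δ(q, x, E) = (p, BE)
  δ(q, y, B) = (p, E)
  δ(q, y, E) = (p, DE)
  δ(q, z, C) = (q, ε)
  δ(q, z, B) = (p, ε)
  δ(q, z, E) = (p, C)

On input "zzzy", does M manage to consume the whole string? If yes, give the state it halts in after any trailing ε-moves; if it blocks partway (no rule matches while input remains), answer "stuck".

q

(p, zzzy, Z) ⊢ (q, zzzy, BZ) ⊢ (p, zzy, Z) ⊢ (q, zzy, BZ) ⊢ (p, zy, Z) ⊢ (q, zy, BZ) ⊢ (p, y, Z) ⊢ (q, y, BZ) ⊢ (p, ε, EZ) ⊢ (q, ε, Z)
All input consumed; M is in state q.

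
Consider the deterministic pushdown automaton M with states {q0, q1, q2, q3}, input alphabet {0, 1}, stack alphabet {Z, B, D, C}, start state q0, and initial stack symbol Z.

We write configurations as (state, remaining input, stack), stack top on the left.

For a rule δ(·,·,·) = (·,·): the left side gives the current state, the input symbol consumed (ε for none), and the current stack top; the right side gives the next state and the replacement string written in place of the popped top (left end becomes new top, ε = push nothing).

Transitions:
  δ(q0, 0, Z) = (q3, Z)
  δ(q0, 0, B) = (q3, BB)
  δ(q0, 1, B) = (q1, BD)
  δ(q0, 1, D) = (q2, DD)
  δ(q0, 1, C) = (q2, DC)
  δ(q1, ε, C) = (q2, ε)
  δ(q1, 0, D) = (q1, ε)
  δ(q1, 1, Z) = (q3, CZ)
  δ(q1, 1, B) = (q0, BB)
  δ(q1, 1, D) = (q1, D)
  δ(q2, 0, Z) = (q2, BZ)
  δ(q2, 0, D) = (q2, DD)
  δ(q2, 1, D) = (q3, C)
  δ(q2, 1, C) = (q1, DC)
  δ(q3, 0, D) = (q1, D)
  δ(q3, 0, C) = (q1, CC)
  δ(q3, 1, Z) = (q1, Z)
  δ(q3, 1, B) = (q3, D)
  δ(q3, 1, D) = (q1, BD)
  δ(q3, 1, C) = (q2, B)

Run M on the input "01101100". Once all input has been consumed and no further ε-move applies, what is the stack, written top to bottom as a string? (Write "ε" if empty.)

(q0, 01101100, Z)
  read 0, top Z: go to q3, push Z → (q3, 1101100, Z)
  read 1, top Z: go to q1, push Z → (q1, 101100, Z)
  read 1, top Z: go to q3, push CZ → (q3, 01100, CZ)
  read 0, top C: go to q1, push CC → (q1, 1100, CCZ)
  ε-move, top C: go to q2, push ε → (q2, 1100, CZ)
  read 1, top C: go to q1, push DC → (q1, 100, DCZ)
  read 1, top D: go to q1, push D → (q1, 00, DCZ)
  read 0, top D: go to q1, push ε → (q1, 0, CZ)
  ε-move, top C: go to q2, push ε → (q2, 0, Z)
  read 0, top Z: go to q2, push BZ → (q2, ε, BZ)
All input consumed in state q2 with stack BZ.

BZ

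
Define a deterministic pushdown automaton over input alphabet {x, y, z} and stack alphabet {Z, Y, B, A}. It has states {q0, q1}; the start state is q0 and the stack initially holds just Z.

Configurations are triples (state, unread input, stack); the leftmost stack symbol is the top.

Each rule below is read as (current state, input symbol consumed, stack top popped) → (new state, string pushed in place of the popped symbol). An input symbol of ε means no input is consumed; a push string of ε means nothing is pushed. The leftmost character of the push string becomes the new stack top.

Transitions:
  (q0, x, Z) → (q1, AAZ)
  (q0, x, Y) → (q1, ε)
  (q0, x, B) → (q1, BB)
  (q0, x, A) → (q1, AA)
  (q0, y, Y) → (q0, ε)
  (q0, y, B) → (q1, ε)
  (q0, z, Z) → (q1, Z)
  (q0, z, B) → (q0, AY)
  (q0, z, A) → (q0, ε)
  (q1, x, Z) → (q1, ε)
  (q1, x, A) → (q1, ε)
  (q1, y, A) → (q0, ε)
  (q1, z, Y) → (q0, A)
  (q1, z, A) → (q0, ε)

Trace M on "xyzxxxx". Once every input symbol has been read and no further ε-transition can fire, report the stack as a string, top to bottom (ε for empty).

ε

(q0, xyzxxxx, Z)
  read x, top Z: go to q1, push AAZ → (q1, yzxxxx, AAZ)
  read y, top A: go to q0, push ε → (q0, zxxxx, AZ)
  read z, top A: go to q0, push ε → (q0, xxxx, Z)
  read x, top Z: go to q1, push AAZ → (q1, xxx, AAZ)
  read x, top A: go to q1, push ε → (q1, xx, AZ)
  read x, top A: go to q1, push ε → (q1, x, Z)
  read x, top Z: go to q1, push ε → (q1, ε, ε)
All input consumed in state q1 with stack ε.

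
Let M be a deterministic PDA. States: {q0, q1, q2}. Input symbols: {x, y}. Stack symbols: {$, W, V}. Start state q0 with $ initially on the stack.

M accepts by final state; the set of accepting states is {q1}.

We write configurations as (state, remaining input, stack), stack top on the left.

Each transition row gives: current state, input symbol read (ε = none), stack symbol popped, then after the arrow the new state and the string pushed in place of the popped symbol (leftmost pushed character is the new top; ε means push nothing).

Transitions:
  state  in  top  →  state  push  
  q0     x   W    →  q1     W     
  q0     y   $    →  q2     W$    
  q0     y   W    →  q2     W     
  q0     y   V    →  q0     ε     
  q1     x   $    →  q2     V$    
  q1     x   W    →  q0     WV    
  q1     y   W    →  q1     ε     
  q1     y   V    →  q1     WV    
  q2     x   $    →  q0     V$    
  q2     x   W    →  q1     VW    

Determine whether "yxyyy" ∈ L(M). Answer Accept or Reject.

(q0, yxyyy, $) ⊢ (q2, xyyy, W$) ⊢ (q1, yyy, VW$) ⊢ (q1, yy, WVW$) ⊢ (q1, y, VW$) ⊢ (q1, ε, WVW$)
All input consumed; state q1 ∈ F.

Accept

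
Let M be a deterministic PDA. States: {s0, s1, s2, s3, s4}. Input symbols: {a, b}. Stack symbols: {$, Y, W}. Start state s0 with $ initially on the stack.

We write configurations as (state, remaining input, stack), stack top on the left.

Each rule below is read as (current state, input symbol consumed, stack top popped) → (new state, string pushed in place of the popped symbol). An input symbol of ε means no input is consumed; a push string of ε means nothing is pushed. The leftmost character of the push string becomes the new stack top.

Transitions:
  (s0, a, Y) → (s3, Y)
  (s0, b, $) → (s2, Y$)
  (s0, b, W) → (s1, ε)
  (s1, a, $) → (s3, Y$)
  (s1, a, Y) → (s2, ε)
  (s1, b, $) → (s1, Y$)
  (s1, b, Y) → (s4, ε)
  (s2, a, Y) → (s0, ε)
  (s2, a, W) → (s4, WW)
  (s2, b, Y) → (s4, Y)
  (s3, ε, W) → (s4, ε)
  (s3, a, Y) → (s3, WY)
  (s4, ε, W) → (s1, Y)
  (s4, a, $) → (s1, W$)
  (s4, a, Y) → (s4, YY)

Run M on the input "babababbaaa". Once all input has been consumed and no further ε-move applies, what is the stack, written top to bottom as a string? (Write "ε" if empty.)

(s0, babababbaaa, $)
  read b, top $: go to s2, push Y$ → (s2, abababbaaa, Y$)
  read a, top Y: go to s0, push ε → (s0, bababbaaa, $)
  read b, top $: go to s2, push Y$ → (s2, ababbaaa, Y$)
  read a, top Y: go to s0, push ε → (s0, babbaaa, $)
  read b, top $: go to s2, push Y$ → (s2, abbaaa, Y$)
  read a, top Y: go to s0, push ε → (s0, bbaaa, $)
  read b, top $: go to s2, push Y$ → (s2, baaa, Y$)
  read b, top Y: go to s4, push Y → (s4, aaa, Y$)
  read a, top Y: go to s4, push YY → (s4, aa, YY$)
  read a, top Y: go to s4, push YY → (s4, a, YYY$)
  read a, top Y: go to s4, push YY → (s4, ε, YYYY$)
All input consumed in state s4 with stack YYYY$.

YYYY$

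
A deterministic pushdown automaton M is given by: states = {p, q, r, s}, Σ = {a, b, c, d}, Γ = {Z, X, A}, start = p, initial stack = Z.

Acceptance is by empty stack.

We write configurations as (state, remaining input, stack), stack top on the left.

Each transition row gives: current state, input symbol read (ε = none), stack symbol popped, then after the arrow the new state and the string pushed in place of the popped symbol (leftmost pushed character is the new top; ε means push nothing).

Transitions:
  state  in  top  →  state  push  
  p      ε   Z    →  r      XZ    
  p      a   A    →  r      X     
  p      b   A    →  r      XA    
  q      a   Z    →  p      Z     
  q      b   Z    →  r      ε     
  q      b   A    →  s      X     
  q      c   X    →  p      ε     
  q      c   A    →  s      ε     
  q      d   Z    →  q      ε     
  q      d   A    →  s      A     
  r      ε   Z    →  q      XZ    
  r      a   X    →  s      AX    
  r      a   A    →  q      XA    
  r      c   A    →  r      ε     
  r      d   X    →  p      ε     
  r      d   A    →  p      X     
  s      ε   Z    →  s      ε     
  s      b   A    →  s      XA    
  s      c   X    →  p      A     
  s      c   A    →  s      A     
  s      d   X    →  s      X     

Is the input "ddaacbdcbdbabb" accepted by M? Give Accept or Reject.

Reject

(p, ddaacbdcbdbabb, Z) ⊢ (r, ddaacbdcbdbabb, XZ) ⊢ (p, daacbdcbdbabb, Z) ⊢ (r, daacbdcbdbabb, XZ) ⊢ (p, aacbdcbdbabb, Z) ⊢ (r, aacbdcbdbabb, XZ) ⊢ (s, acbdcbdbabb, AXZ)
No transition applies at (s, acbdcbdbabb, AXZ); input not fully consumed.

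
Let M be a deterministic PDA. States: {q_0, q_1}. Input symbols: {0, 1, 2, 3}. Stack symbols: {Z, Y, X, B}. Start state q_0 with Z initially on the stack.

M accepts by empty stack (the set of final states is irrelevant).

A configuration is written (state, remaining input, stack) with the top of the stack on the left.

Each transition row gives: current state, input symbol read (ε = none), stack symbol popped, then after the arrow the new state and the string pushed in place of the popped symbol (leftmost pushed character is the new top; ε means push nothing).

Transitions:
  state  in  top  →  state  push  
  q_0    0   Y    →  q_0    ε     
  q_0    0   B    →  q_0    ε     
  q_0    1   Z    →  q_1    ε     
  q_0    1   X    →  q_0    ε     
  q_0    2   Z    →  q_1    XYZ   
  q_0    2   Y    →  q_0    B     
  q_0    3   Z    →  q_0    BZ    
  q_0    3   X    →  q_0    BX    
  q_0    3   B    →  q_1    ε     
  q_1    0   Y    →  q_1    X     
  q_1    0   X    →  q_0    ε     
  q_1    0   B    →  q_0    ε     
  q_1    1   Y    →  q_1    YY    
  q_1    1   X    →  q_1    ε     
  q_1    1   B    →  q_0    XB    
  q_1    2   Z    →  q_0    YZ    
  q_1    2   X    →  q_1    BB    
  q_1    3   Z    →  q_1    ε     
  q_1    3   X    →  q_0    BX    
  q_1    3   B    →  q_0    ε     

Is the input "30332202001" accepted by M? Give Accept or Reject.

Accept

(q_0, 30332202001, Z) ⊢ (q_0, 0332202001, BZ) ⊢ (q_0, 332202001, Z) ⊢ (q_0, 32202001, BZ) ⊢ (q_1, 2202001, Z) ⊢ (q_0, 202001, YZ) ⊢ (q_0, 02001, BZ) ⊢ (q_0, 2001, Z) ⊢ (q_1, 001, XYZ) ⊢ (q_0, 01, YZ) ⊢ (q_0, 1, Z) ⊢ (q_1, ε, ε)
All input consumed and the stack is empty.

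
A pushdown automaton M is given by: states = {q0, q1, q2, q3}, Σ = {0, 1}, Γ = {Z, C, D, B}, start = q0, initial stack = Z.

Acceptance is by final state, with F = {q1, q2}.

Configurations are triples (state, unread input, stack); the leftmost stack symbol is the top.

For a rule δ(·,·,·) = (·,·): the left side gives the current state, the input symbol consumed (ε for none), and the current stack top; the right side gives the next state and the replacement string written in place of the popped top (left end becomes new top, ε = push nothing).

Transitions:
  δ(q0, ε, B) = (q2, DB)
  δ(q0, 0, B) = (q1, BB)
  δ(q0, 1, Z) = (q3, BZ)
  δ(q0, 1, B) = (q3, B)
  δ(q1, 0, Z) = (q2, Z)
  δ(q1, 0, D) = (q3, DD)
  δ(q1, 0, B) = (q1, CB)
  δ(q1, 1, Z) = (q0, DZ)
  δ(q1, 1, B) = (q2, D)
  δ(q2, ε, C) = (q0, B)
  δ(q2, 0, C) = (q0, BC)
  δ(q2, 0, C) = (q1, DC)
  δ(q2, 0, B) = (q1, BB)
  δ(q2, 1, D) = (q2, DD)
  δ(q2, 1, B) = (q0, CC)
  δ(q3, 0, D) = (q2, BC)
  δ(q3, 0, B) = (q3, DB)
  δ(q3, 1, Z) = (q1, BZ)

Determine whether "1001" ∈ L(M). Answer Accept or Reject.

Reject

No computation consumes all input and reaches a final state.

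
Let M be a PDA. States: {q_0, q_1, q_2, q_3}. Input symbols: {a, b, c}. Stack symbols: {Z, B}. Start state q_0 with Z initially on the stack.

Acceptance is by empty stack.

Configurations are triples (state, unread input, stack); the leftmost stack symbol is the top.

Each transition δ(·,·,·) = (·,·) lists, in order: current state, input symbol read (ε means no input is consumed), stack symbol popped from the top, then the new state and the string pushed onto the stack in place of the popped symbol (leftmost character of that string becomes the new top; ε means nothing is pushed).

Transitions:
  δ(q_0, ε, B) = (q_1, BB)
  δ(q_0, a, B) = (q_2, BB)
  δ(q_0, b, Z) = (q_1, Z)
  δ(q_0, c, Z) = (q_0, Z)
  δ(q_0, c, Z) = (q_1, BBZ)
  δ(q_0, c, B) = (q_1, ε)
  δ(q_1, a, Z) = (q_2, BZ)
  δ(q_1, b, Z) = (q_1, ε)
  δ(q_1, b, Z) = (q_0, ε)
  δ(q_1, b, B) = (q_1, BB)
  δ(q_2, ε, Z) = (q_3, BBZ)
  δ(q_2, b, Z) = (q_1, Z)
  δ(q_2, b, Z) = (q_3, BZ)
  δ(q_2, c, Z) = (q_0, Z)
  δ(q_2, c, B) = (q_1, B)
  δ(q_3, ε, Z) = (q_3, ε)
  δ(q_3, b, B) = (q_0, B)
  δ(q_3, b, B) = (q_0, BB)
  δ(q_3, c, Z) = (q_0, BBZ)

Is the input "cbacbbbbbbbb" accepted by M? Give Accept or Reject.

Reject

No computation consumes all input and empties the stack.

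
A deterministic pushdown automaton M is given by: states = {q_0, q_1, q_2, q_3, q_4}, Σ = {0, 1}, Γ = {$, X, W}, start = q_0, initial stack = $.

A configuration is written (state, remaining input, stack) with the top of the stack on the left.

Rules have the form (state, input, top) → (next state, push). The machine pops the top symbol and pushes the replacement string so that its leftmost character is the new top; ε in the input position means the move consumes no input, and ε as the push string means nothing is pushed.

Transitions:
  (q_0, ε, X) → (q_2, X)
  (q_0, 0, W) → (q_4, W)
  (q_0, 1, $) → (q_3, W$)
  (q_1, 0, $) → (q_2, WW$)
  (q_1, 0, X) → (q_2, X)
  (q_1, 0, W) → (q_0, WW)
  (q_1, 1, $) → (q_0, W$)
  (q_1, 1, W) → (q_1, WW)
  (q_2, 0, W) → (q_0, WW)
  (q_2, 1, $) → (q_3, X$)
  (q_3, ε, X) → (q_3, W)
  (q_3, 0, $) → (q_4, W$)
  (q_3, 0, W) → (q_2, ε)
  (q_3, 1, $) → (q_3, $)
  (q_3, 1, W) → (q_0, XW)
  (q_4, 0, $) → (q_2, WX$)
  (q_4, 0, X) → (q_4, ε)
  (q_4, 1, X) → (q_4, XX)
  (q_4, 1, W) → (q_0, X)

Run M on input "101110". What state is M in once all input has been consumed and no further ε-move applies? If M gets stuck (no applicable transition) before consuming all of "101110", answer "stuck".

(q_0, 101110, $)
  read 1, top $: go to q_3, push W$ → (q_3, 01110, W$)
  read 0, top W: go to q_2, push ε → (q_2, 1110, $)
  read 1, top $: go to q_3, push X$ → (q_3, 110, X$)
  ε-move, top X: go to q_3, push W → (q_3, 110, W$)
  read 1, top W: go to q_0, push XW → (q_0, 10, XW$)
  ε-move, top X: go to q_2, push X → (q_2, 10, XW$)
No transition for (q_2, 1, top X); M blocks with input 10 remaining.

stuck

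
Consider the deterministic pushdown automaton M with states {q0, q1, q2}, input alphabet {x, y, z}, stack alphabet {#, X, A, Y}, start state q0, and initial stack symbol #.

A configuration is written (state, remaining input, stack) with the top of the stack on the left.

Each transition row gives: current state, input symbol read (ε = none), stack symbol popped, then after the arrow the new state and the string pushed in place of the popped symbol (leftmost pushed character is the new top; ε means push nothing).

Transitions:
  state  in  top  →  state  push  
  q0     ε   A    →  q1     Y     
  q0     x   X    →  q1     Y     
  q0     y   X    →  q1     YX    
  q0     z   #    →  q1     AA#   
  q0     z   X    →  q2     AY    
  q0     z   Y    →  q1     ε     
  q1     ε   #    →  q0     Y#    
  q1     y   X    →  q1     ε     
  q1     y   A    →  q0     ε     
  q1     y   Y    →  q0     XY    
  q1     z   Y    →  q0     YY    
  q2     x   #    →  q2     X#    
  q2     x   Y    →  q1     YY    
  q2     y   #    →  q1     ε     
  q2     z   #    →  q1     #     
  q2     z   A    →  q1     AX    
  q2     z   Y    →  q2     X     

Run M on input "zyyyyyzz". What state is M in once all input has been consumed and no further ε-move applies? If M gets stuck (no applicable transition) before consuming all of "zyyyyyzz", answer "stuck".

q1

(q0, zyyyyyzz, #)
  read z, top #: go to q1, push AA# → (q1, yyyyyzz, AA#)
  read y, top A: go to q0, push ε → (q0, yyyyzz, A#)
  ε-move, top A: go to q1, push Y → (q1, yyyyzz, Y#)
  read y, top Y: go to q0, push XY → (q0, yyyzz, XY#)
  read y, top X: go to q1, push YX → (q1, yyzz, YXY#)
  read y, top Y: go to q0, push XY → (q0, yzz, XYXY#)
  read y, top X: go to q1, push YX → (q1, zz, YXYXY#)
  read z, top Y: go to q0, push YY → (q0, z, YYXYXY#)
  read z, top Y: go to q1, push ε → (q1, ε, YXYXY#)
All input consumed; M is in state q1.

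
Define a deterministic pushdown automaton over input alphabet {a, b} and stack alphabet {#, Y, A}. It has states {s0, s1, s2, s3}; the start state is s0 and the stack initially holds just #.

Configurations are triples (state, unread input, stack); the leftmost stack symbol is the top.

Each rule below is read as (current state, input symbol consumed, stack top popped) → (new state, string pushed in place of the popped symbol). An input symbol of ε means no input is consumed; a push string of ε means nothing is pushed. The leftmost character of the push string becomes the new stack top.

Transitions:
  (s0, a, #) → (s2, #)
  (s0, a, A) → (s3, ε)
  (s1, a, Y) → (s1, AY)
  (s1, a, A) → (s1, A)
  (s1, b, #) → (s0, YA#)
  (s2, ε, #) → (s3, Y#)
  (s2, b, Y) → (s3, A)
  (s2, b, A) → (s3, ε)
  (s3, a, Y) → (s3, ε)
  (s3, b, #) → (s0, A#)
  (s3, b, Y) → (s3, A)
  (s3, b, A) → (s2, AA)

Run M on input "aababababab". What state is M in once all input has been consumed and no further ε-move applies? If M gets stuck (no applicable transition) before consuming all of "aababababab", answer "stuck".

(s0, aababababab, #)
  read a, top #: go to s2, push # → (s2, ababababab, #)
  ε-move, top #: go to s3, push Y# → (s3, ababababab, Y#)
  read a, top Y: go to s3, push ε → (s3, babababab, #)
  read b, top #: go to s0, push A# → (s0, abababab, A#)
  read a, top A: go to s3, push ε → (s3, bababab, #)
  read b, top #: go to s0, push A# → (s0, ababab, A#)
  read a, top A: go to s3, push ε → (s3, babab, #)
  read b, top #: go to s0, push A# → (s0, abab, A#)
  read a, top A: go to s3, push ε → (s3, bab, #)
  read b, top #: go to s0, push A# → (s0, ab, A#)
  read a, top A: go to s3, push ε → (s3, b, #)
  read b, top #: go to s0, push A# → (s0, ε, A#)
All input consumed; M is in state s0.

s0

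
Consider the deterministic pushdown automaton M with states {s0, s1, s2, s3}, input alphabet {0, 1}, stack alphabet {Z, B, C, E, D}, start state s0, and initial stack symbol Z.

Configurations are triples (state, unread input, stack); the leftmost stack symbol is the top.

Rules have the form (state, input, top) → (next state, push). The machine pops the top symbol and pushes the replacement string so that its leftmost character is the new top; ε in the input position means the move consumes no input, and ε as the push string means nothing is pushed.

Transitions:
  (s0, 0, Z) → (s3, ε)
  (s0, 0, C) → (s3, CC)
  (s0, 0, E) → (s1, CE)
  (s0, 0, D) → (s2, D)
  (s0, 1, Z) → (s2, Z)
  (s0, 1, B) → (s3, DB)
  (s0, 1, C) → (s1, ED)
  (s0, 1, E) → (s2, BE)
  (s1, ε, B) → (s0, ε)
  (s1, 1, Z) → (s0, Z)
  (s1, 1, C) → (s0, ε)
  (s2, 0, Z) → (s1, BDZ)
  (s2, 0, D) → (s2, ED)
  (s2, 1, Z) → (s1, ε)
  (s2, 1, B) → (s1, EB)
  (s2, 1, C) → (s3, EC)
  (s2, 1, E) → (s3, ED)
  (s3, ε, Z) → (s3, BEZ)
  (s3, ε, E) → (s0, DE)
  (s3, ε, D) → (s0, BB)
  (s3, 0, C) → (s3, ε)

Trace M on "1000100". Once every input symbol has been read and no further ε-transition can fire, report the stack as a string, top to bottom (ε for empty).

(s0, 1000100, Z)
  read 1, top Z: go to s2, push Z → (s2, 000100, Z)
  read 0, top Z: go to s1, push BDZ → (s1, 00100, BDZ)
  ε-move, top B: go to s0, push ε → (s0, 00100, DZ)
  read 0, top D: go to s2, push D → (s2, 0100, DZ)
  read 0, top D: go to s2, push ED → (s2, 100, EDZ)
  read 1, top E: go to s3, push ED → (s3, 00, EDDZ)
  ε-move, top E: go to s0, push DE → (s0, 00, DEDDZ)
  read 0, top D: go to s2, push D → (s2, 0, DEDDZ)
  read 0, top D: go to s2, push ED → (s2, ε, EDEDDZ)
All input consumed in state s2 with stack EDEDDZ.

EDEDDZ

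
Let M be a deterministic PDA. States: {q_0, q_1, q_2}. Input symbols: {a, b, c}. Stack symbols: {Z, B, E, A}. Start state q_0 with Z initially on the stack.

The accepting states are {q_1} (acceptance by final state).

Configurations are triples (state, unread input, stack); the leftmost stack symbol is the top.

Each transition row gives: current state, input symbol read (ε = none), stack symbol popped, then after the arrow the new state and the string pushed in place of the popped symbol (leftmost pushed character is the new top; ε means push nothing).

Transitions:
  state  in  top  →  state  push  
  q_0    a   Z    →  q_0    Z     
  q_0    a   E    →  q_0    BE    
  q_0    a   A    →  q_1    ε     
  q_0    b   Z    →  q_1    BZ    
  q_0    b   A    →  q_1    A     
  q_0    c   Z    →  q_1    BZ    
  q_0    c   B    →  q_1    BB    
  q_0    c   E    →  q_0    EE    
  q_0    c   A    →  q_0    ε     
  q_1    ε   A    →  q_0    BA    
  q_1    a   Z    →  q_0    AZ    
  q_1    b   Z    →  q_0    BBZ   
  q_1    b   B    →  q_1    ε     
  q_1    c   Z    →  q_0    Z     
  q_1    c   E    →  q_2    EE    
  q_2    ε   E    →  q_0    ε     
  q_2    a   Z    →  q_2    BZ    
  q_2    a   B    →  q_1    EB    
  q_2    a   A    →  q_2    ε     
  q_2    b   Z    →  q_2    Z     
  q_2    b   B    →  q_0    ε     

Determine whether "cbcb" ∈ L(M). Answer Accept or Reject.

(q_0, cbcb, Z)
  read c, top Z: go to q_1, push BZ → (q_1, bcb, BZ)
  read b, top B: go to q_1, push ε → (q_1, cb, Z)
  read c, top Z: go to q_0, push Z → (q_0, b, Z)
  read b, top Z: go to q_1, push BZ → (q_1, ε, BZ)
All input consumed; state q_1 ∈ F.

Accept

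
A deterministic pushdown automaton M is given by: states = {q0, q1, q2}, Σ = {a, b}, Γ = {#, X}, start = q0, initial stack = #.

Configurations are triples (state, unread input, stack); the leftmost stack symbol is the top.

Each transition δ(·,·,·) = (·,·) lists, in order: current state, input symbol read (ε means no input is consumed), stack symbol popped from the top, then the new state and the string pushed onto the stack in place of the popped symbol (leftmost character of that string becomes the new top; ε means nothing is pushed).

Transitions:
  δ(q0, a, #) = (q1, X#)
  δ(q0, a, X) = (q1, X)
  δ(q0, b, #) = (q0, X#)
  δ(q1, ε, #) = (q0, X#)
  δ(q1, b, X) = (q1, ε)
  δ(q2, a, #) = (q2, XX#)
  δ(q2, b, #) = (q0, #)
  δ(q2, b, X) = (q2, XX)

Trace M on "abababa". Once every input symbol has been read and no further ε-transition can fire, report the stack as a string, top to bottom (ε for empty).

(q0, abababa, #) ⊢ (q1, bababa, X#) ⊢ (q1, ababa, #) ⊢ (q0, ababa, X#) ⊢ (q1, baba, X#) ⊢ (q1, aba, #) ⊢ (q0, aba, X#) ⊢ (q1, ba, X#) ⊢ (q1, a, #) ⊢ (q0, a, X#) ⊢ (q1, ε, X#)
All input consumed in state q1 with stack X#.

X#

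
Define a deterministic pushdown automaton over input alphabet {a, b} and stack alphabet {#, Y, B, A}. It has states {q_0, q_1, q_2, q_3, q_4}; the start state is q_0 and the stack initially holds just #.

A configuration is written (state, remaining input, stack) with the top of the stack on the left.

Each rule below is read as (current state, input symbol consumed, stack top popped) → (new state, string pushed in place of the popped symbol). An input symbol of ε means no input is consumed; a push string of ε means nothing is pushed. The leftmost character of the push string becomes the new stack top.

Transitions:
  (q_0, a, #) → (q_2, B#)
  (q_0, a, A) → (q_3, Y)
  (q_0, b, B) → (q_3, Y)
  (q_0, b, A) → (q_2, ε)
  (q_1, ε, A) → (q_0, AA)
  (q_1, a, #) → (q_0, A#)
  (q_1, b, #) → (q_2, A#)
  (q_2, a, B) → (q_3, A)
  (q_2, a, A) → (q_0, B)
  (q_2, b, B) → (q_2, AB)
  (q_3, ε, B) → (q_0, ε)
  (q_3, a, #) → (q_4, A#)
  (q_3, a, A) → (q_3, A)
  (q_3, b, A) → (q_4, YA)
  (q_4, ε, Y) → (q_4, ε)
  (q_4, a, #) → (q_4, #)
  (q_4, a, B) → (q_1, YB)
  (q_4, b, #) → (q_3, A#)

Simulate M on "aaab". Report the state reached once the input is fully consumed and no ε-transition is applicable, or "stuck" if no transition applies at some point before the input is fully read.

(q_0, aaab, #) ⊢ (q_2, aab, B#) ⊢ (q_3, ab, A#) ⊢ (q_3, b, A#) ⊢ (q_4, ε, YA#) ⊢ (q_4, ε, A#)
All input consumed; M is in state q_4.

q_4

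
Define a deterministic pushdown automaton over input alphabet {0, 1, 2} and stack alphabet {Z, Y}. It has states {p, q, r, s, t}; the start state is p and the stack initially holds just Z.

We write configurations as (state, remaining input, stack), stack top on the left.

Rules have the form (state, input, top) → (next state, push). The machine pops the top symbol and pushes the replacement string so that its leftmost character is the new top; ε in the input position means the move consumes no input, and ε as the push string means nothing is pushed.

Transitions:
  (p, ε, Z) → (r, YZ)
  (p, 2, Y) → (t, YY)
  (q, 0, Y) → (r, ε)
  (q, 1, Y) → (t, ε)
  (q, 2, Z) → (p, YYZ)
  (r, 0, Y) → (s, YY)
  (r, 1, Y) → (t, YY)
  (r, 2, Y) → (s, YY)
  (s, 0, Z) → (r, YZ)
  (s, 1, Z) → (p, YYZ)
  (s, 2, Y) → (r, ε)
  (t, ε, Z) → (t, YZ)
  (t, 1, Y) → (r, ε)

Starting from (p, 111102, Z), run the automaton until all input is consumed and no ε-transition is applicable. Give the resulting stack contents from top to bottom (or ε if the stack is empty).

(p, 111102, Z)
  ε-move, top Z: go to r, push YZ → (r, 111102, YZ)
  read 1, top Y: go to t, push YY → (t, 11102, YYZ)
  read 1, top Y: go to r, push ε → (r, 1102, YZ)
  read 1, top Y: go to t, push YY → (t, 102, YYZ)
  read 1, top Y: go to r, push ε → (r, 02, YZ)
  read 0, top Y: go to s, push YY → (s, 2, YYZ)
  read 2, top Y: go to r, push ε → (r, ε, YZ)
All input consumed in state r with stack YZ.

YZ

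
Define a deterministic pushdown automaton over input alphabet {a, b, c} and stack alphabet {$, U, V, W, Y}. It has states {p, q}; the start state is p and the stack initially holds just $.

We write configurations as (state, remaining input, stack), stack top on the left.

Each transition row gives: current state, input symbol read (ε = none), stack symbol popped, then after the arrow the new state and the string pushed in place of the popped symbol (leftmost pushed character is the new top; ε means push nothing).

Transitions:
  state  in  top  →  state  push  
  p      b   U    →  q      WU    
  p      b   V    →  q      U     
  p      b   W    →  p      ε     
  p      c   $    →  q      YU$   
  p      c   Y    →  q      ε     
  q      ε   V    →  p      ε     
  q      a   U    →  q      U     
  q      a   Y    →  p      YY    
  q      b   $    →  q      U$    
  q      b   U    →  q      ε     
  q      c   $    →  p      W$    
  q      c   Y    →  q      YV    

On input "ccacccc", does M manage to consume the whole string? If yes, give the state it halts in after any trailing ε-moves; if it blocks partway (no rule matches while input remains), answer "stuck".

(p, ccacccc, $) ⊢ (q, cacccc, YU$) ⊢ (q, acccc, YVU$) ⊢ (p, cccc, YYVU$) ⊢ (q, ccc, YVU$) ⊢ (q, cc, YVVU$) ⊢ (q, c, YVVVU$) ⊢ (q, ε, YVVVVU$)
All input consumed; M is in state q.

q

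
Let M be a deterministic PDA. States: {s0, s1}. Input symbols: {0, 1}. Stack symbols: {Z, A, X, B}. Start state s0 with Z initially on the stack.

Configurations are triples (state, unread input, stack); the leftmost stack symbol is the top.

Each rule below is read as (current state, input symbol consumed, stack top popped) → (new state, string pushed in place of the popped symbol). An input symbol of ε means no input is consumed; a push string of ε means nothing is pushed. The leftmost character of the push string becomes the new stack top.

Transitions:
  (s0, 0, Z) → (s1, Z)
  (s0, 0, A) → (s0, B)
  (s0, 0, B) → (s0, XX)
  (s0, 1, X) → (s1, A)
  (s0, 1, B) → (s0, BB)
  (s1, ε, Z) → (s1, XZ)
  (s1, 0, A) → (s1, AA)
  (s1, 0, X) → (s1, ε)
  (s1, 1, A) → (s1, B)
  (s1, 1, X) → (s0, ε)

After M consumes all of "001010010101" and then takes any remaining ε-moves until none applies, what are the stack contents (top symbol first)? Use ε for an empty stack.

(s0, 001010010101, Z)
  read 0, top Z: go to s1, push Z → (s1, 01010010101, Z)
  ε-move, top Z: go to s1, push XZ → (s1, 01010010101, XZ)
  read 0, top X: go to s1, push ε → (s1, 1010010101, Z)
  ε-move, top Z: go to s1, push XZ → (s1, 1010010101, XZ)
  read 1, top X: go to s0, push ε → (s0, 010010101, Z)
  read 0, top Z: go to s1, push Z → (s1, 10010101, Z)
  ε-move, top Z: go to s1, push XZ → (s1, 10010101, XZ)
  read 1, top X: go to s0, push ε → (s0, 0010101, Z)
  read 0, top Z: go to s1, push Z → (s1, 010101, Z)
  ε-move, top Z: go to s1, push XZ → (s1, 010101, XZ)
  read 0, top X: go to s1, push ε → (s1, 10101, Z)
  ε-move, top Z: go to s1, push XZ → (s1, 10101, XZ)
  read 1, top X: go to s0, push ε → (s0, 0101, Z)
  read 0, top Z: go to s1, push Z → (s1, 101, Z)
  ε-move, top Z: go to s1, push XZ → (s1, 101, XZ)
  read 1, top X: go to s0, push ε → (s0, 01, Z)
  read 0, top Z: go to s1, push Z → (s1, 1, Z)
  ε-move, top Z: go to s1, push XZ → (s1, 1, XZ)
  read 1, top X: go to s0, push ε → (s0, ε, Z)
All input consumed in state s0 with stack Z.

Z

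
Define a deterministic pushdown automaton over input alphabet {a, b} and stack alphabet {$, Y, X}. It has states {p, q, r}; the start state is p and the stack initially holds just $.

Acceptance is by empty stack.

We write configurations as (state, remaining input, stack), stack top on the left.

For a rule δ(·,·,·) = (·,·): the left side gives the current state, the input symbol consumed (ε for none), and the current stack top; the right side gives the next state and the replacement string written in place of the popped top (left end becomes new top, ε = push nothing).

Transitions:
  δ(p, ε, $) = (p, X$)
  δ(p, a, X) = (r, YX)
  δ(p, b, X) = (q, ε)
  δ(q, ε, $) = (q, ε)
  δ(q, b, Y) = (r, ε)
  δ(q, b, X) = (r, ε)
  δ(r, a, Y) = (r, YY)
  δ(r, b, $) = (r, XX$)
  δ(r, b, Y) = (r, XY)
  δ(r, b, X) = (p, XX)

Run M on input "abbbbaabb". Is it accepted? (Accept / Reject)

(p, abbbbaabb, $)
  ε-move, top $: go to p, push X$ → (p, abbbbaabb, X$)
  read a, top X: go to r, push YX → (r, bbbbaabb, YX$)
  read b, top Y: go to r, push XY → (r, bbbaabb, XYX$)
  read b, top X: go to p, push XX → (p, bbaabb, XXYX$)
  read b, top X: go to q, push ε → (q, baabb, XYX$)
  read b, top X: go to r, push ε → (r, aabb, YX$)
  read a, top Y: go to r, push YY → (r, abb, YYX$)
  read a, top Y: go to r, push YY → (r, bb, YYYX$)
  read b, top Y: go to r, push XY → (r, b, XYYYX$)
  read b, top X: go to p, push XX → (p, ε, XXYYYX$)
All input consumed; stack is XXYYYX$, not empty, and no further ε-move applies.

Reject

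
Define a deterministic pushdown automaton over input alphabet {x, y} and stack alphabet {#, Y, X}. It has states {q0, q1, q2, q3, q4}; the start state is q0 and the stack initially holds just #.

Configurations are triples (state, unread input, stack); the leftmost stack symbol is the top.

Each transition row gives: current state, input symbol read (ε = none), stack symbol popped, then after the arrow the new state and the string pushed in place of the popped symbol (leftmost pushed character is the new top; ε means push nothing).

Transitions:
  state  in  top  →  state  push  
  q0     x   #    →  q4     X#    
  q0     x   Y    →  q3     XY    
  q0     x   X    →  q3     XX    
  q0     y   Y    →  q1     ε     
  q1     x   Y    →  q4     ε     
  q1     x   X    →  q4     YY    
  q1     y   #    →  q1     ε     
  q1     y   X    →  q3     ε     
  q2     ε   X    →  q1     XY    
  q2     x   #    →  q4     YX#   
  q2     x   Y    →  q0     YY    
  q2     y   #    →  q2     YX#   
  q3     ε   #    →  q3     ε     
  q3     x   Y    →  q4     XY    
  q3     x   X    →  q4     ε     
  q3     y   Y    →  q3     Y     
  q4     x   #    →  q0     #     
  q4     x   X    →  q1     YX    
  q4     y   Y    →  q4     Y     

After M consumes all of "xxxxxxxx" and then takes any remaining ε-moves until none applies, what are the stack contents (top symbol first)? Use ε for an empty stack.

(q0, xxxxxxxx, #)
  read x, top #: go to q4, push X# → (q4, xxxxxxx, X#)
  read x, top X: go to q1, push YX → (q1, xxxxxx, YX#)
  read x, top Y: go to q4, push ε → (q4, xxxxx, X#)
  read x, top X: go to q1, push YX → (q1, xxxx, YX#)
  read x, top Y: go to q4, push ε → (q4, xxx, X#)
  read x, top X: go to q1, push YX → (q1, xx, YX#)
  read x, top Y: go to q4, push ε → (q4, x, X#)
  read x, top X: go to q1, push YX → (q1, ε, YX#)
All input consumed in state q1 with stack YX#.

YX#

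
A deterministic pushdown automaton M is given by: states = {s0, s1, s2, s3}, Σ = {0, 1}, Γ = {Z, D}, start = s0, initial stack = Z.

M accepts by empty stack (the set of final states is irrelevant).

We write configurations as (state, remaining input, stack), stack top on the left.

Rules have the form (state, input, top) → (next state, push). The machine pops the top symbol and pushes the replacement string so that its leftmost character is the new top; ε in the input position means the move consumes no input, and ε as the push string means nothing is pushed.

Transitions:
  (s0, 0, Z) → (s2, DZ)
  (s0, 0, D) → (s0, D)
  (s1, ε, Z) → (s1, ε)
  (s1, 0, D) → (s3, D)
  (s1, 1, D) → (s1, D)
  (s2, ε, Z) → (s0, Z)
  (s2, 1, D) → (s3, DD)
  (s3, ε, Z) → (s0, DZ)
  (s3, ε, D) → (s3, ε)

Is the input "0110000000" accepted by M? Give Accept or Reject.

(s0, 0110000000, Z)
  read 0, top Z: go to s2, push DZ → (s2, 110000000, DZ)
  read 1, top D: go to s3, push DD → (s3, 10000000, DDZ)
  ε-move, top D: go to s3, push ε → (s3, 10000000, DZ)
  ε-move, top D: go to s3, push ε → (s3, 10000000, Z)
  ε-move, top Z: go to s0, push DZ → (s0, 10000000, DZ)
No transition applies at (s0, 10000000, DZ); input not fully consumed.

Reject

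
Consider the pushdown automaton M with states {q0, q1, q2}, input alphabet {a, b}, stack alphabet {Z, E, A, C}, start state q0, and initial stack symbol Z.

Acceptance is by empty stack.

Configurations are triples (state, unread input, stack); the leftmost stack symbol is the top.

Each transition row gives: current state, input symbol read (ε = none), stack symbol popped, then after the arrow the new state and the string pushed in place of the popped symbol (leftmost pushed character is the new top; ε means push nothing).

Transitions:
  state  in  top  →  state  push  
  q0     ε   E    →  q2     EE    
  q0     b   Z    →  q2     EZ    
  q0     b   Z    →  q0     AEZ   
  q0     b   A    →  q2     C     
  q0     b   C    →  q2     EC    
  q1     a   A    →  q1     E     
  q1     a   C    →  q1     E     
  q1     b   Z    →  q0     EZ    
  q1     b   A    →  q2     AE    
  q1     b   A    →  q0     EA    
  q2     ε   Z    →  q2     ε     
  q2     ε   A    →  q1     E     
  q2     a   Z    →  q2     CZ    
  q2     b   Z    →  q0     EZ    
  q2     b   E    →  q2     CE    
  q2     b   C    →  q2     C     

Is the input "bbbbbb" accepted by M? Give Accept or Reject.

No computation consumes all input and empties the stack.

Reject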